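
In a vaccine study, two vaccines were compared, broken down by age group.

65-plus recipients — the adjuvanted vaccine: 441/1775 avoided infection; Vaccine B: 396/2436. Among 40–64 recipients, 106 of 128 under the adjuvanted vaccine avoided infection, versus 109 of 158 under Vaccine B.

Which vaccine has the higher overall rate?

65-plus: the adjuvanted vaccine 441/1775 = 24.8%, Vaccine B 396/2436 = 16.3% → the adjuvanted vaccine
40–64: the adjuvanted vaccine 106/128 = 82.8%, Vaccine B 109/158 = 69.0% → the adjuvanted vaccine
Overall: the adjuvanted vaccine 547/1903 = 28.7%, Vaccine B 505/2594 = 19.5% → the adjuvanted vaccine

the adjuvanted vaccine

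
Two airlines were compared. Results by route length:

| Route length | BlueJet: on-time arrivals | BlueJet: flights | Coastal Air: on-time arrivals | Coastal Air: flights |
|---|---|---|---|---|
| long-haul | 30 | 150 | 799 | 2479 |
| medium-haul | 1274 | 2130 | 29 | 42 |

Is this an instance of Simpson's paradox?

Yes

Long-haul: BlueJet 30/150 = 20.0%, Coastal Air 799/2479 = 32.2% → Coastal Air
Medium-haul: BlueJet 1274/2130 = 59.8%, Coastal Air 29/42 = 69.0% → Coastal Air
Overall: BlueJet 1304/2280 = 57.2%, Coastal Air 828/2521 = 32.8% → BlueJet
Coastal Air wins each route group but BlueJet wins overall — the comparison reverses. Coastal Air's flights skew toward long-haul, which has a lower base rate.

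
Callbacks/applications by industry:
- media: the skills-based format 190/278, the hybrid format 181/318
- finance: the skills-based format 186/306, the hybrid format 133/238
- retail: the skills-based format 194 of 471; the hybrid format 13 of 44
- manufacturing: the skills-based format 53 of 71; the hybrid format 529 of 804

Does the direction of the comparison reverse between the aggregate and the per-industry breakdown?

Yes

Media: the skills-based format 190/278 = 68.3%, the hybrid format 181/318 = 56.9% → the skills-based format
Finance: the skills-based format 186/306 = 60.8%, the hybrid format 133/238 = 55.9% → the skills-based format
Retail: the skills-based format 194/471 = 41.2%, the hybrid format 13/44 = 29.5% → the skills-based format
Manufacturing: the skills-based format 53/71 = 74.6%, the hybrid format 529/804 = 65.8% → the skills-based format
Overall: the skills-based format 623/1126 = 55.3%, the hybrid format 856/1404 = 61.0% → the hybrid format
The skills-based format wins each industry group but the hybrid format wins overall — the comparison reverses. The skills-based format's applications skew toward retail, which has a lower base rate.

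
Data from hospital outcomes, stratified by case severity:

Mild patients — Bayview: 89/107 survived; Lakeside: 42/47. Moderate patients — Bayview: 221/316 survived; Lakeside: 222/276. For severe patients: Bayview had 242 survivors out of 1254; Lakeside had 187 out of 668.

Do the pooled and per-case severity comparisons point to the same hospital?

Mild: Bayview 89/107 = 83.2%, Lakeside 42/47 = 89.4% → Lakeside
Moderate: Bayview 221/316 = 69.9%, Lakeside 222/276 = 80.4% → Lakeside
Severe: Bayview 242/1254 = 19.3%, Lakeside 187/668 = 28.0% → Lakeside
Overall: Bayview 552/1677 = 32.9%, Lakeside 451/991 = 45.5% → Lakeside
Lakeside wins overall and in every case group — no reversal.

Yes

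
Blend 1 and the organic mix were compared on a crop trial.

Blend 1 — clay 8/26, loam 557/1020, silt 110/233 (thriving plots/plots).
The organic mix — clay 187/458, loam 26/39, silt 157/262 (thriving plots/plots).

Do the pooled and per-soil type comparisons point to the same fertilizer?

No

Clay: Blend 1 8/26 = 30.8%, the organic mix 187/458 = 40.8% → the organic mix
Loam: Blend 1 557/1020 = 54.6%, the organic mix 26/39 = 66.7% → the organic mix
Silt: Blend 1 110/233 = 47.2%, the organic mix 157/262 = 59.9% → the organic mix
Overall: Blend 1 675/1279 = 52.8%, the organic mix 370/759 = 48.7% → Blend 1
The organic mix wins each soil group but Blend 1 wins overall — the comparison reverses. The organic mix's plots skew toward clay, which has a lower base rate.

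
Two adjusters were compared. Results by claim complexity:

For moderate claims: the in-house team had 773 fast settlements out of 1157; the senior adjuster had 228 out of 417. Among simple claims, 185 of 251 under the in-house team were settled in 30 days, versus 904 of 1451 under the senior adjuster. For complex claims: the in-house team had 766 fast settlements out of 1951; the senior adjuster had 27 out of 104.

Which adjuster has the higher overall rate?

the senior adjuster

Moderate: the in-house team 773/1157 = 66.8%, the senior adjuster 228/417 = 54.7% → the in-house team
Simple: the in-house team 185/251 = 73.7%, the senior adjuster 904/1451 = 62.3% → the in-house team
Complex: the in-house team 766/1951 = 39.3%, the senior adjuster 27/104 = 26.0% → the in-house team
Overall: the in-house team 1724/3359 = 51.3%, the senior adjuster 1159/1972 = 58.8% → the senior adjuster
(The in-house team wins every claim group but the senior adjuster wins overall — the in-house team's claims skew toward the low-rate complex group.)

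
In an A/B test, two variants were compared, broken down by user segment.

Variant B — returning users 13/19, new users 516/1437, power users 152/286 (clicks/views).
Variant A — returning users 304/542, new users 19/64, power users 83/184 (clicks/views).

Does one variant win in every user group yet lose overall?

Returning users: Variant B 13/19 = 68.4%, Variant A 304/542 = 56.1% → Variant B
New users: Variant B 516/1437 = 35.9%, Variant A 19/64 = 29.7% → Variant B
Power users: Variant B 152/286 = 53.1%, Variant A 83/184 = 45.1% → Variant B
Overall: Variant B 681/1742 = 39.1%, Variant A 406/790 = 51.4% → Variant A
Variant B wins each user group but Variant A wins overall — the comparison reverses. Variant B's views skew toward new users, which has a lower base rate.

Yes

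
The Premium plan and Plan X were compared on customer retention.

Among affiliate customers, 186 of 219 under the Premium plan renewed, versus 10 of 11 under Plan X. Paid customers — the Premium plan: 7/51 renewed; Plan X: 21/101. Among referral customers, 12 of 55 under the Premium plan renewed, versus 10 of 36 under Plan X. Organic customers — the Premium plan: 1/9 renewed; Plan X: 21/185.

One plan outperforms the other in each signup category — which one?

Plan X

Affiliate: the Premium plan 186/219 = 84.9%, Plan X 10/11 = 90.9% → Plan X
Paid: the Premium plan 7/51 = 13.7%, Plan X 21/101 = 20.8% → Plan X
Referral: the Premium plan 12/55 = 21.8%, Plan X 10/36 = 27.8% → Plan X
Organic: the Premium plan 1/9 = 11.1%, Plan X 21/185 = 11.4% → Plan X
Plan X has the higher rate in all 4 groups.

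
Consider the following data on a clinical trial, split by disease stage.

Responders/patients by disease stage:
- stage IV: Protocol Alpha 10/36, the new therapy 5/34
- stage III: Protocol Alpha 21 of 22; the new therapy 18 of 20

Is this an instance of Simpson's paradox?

No

Stage IV: Protocol Alpha 10/36 = 27.8%, the new therapy 5/34 = 14.7% → Protocol Alpha
Stage III: Protocol Alpha 21/22 = 95.5%, the new therapy 18/20 = 90.0% → Protocol Alpha
Overall: Protocol Alpha 31/58 = 53.4%, the new therapy 23/54 = 42.6% → Protocol Alpha
Protocol Alpha wins overall and in every disease group — no reversal.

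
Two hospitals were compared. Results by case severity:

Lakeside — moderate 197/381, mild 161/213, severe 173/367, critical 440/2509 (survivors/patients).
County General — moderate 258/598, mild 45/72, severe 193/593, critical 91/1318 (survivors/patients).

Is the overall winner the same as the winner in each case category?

Moderate: Lakeside 197/381 = 51.7%, County General 258/598 = 43.1% → Lakeside
Mild: Lakeside 161/213 = 75.6%, County General 45/72 = 62.5% → Lakeside
Severe: Lakeside 173/367 = 47.1%, County General 193/593 = 32.5% → Lakeside
Critical: Lakeside 440/2509 = 17.5%, County General 91/1318 = 6.9% → Lakeside
Overall: Lakeside 971/3470 = 28.0%, County General 587/2581 = 22.7% → Lakeside
Lakeside wins overall and in every case group — no reversal.

Yes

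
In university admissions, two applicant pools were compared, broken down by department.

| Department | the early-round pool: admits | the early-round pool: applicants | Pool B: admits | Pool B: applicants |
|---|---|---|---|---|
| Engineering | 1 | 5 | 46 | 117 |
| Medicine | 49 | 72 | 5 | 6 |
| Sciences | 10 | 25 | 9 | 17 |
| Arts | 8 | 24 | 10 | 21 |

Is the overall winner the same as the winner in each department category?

Engineering: the early-round pool 1/5 = 20.0%, Pool B 46/117 = 39.3% → Pool B
Medicine: the early-round pool 49/72 = 68.1%, Pool B 5/6 = 83.3% → Pool B
Sciences: the early-round pool 10/25 = 40.0%, Pool B 9/17 = 52.9% → Pool B
Arts: the early-round pool 8/24 = 33.3%, Pool B 10/21 = 47.6% → Pool B
Overall: the early-round pool 68/126 = 54.0%, Pool B 70/161 = 43.5% → the early-round pool
Pool B wins each department group but the early-round pool wins overall — the comparison reverses. Pool B's applicants skew toward Engineering, which has a lower base rate.

No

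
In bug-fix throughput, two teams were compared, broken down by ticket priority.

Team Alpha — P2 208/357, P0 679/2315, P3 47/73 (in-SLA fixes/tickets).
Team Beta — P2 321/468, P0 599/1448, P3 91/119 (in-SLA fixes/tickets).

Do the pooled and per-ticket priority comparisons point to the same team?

Yes

P2: Team Alpha 208/357 = 58.3%, Team Beta 321/468 = 68.6% → Team Beta
P0: Team Alpha 679/2315 = 29.3%, Team Beta 599/1448 = 41.4% → Team Beta
P3: Team Alpha 47/73 = 64.4%, Team Beta 91/119 = 76.5% → Team Beta
Overall: Team Alpha 934/2745 = 34.0%, Team Beta 1011/2035 = 49.7% → Team Beta
Team Beta wins overall and in every ticket group — no reversal.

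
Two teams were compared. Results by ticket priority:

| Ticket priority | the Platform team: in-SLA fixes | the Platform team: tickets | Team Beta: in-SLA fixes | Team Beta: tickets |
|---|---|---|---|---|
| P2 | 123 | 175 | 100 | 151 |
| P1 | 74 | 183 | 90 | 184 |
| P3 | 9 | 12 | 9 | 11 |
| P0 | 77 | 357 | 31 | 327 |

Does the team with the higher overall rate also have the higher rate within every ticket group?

P2: the Platform team 123/175 = 70.3%, Team Beta 100/151 = 66.2% → the Platform team
P1: the Platform team 74/183 = 40.4%, Team Beta 90/184 = 48.9% → Team Beta
P3: the Platform team 9/12 = 75.0%, Team Beta 9/11 = 81.8% → Team Beta
P0: the Platform team 77/357 = 21.6%, Team Beta 31/327 = 9.5% → the Platform team
Overall: the Platform team 283/727 = 38.9%, Team Beta 230/673 = 34.2% → the Platform team
Neither sweeps: the Platform team wins 2 of 4 groups, Team Beta wins 2. The Platform team wins overall but not every group — no Simpson reversal.

No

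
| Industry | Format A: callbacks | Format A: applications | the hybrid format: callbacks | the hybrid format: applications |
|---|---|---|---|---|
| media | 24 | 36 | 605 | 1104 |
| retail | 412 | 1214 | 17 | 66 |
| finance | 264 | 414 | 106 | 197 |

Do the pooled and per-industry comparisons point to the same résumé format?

No

Media: Format A 24/36 = 66.7%, the hybrid format 605/1104 = 54.8% → Format A
Retail: Format A 412/1214 = 33.9%, the hybrid format 17/66 = 25.8% → Format A
Finance: Format A 264/414 = 63.8%, the hybrid format 106/197 = 53.8% → Format A
Overall: Format A 700/1664 = 42.1%, the hybrid format 728/1367 = 53.3% → the hybrid format
Format A wins each industry group but the hybrid format wins overall — the comparison reverses. Format A's applications skew toward retail, which has a lower base rate.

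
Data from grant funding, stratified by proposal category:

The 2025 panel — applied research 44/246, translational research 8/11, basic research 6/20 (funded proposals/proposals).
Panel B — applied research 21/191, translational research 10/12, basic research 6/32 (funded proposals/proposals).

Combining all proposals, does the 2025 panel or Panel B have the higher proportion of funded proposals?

Applied research: the 2025 panel 44/246 = 17.9%, Panel B 21/191 = 11.0% → the 2025 panel
Translational research: the 2025 panel 8/11 = 72.7%, Panel B 10/12 = 83.3% → Panel B
Basic research: the 2025 panel 6/20 = 30.0%, Panel B 6/32 = 18.8% → the 2025 panel
Overall: the 2025 panel 58/277 = 20.9%, Panel B 37/235 = 15.7% → the 2025 panel
(Neither sweeps every proposal group, but the 2025 panel has the higher pooled rate.)

the 2025 panel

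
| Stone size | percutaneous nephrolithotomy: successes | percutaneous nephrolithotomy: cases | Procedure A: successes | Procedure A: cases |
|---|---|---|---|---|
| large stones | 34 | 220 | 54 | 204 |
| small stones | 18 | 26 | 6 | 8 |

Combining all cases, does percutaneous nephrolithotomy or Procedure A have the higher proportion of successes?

Large stones: percutaneous nephrolithotomy 34/220 = 15.5%, Procedure A 54/204 = 26.5% → Procedure A
Small stones: percutaneous nephrolithotomy 18/26 = 69.2%, Procedure A 6/8 = 75.0% → Procedure A
Overall: percutaneous nephrolithotomy 52/246 = 21.1%, Procedure A 60/212 = 28.3% → Procedure A

Procedure A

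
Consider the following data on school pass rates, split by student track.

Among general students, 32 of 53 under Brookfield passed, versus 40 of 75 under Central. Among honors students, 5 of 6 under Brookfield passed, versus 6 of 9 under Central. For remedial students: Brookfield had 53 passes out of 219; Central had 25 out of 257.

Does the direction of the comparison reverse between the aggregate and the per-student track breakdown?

General: Brookfield 32/53 = 60.4%, Central 40/75 = 53.3% → Brookfield
Honors: Brookfield 5/6 = 83.3%, Central 6/9 = 66.7% → Brookfield
Remedial: Brookfield 53/219 = 24.2%, Central 25/257 = 9.7% → Brookfield
Overall: Brookfield 90/278 = 32.4%, Central 71/341 = 20.8% → Brookfield
Brookfield wins overall and in every student group — no reversal.

No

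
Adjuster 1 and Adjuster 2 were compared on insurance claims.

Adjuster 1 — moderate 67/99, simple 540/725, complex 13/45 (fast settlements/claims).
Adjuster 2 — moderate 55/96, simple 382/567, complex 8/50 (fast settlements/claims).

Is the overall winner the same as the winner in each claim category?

Moderate: Adjuster 1 67/99 = 67.7%, Adjuster 2 55/96 = 57.3% → Adjuster 1
Simple: Adjuster 1 540/725 = 74.5%, Adjuster 2 382/567 = 67.4% → Adjuster 1
Complex: Adjuster 1 13/45 = 28.9%, Adjuster 2 8/50 = 16.0% → Adjuster 1
Overall: Adjuster 1 620/869 = 71.3%, Adjuster 2 445/713 = 62.4% → Adjuster 1
Adjuster 1 wins overall and in every claim group — no reversal.

Yes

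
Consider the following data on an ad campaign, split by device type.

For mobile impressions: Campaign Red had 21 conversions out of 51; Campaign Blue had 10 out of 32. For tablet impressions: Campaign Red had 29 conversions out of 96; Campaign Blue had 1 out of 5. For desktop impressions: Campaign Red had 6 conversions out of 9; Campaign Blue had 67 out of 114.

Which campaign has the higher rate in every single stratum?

Campaign Red

Mobile: Campaign Red 21/51 = 41.2%, Campaign Blue 10/32 = 31.2% → Campaign Red
Tablet: Campaign Red 29/96 = 30.2%, Campaign Blue 1/5 = 20.0% → Campaign Red
Desktop: Campaign Red 6/9 = 66.7%, Campaign Blue 67/114 = 58.8% → Campaign Red
Campaign Red has the higher rate in all 3 groups.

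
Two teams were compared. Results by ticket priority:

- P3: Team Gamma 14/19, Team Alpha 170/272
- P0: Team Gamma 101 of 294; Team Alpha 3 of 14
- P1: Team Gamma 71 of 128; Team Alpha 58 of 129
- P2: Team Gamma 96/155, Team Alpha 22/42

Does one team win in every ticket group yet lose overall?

Yes

P3: Team Gamma 14/19 = 73.7%, Team Alpha 170/272 = 62.5% → Team Gamma
P0: Team Gamma 101/294 = 34.4%, Team Alpha 3/14 = 21.4% → Team Gamma
P1: Team Gamma 71/128 = 55.5%, Team Alpha 58/129 = 45.0% → Team Gamma
P2: Team Gamma 96/155 = 61.9%, Team Alpha 22/42 = 52.4% → Team Gamma
Overall: Team Gamma 282/596 = 47.3%, Team Alpha 253/457 = 55.4% → Team Alpha
Team Gamma wins each ticket group but Team Alpha wins overall — the comparison reverses. Team Gamma's tickets skew toward P0, which has a lower base rate.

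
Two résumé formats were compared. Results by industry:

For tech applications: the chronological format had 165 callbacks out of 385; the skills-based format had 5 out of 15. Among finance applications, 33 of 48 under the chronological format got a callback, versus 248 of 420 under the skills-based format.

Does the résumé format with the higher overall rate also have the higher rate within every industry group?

Tech: the chronological format 165/385 = 42.9%, the skills-based format 5/15 = 33.3% → the chronological format
Finance: the chronological format 33/48 = 68.8%, the skills-based format 248/420 = 59.0% → the chronological format
Overall: the chronological format 198/433 = 45.7%, the skills-based format 253/435 = 58.2% → the skills-based format
The chronological format wins each industry group but the skills-based format wins overall — the comparison reverses. The chronological format's applications skew toward tech, which has a lower base rate.

No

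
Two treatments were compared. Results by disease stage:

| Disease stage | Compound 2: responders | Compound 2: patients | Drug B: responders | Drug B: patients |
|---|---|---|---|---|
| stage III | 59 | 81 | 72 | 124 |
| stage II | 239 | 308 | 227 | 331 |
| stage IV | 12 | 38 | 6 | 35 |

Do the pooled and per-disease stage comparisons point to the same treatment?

Yes

Stage III: Compound 2 59/81 = 72.8%, Drug B 72/124 = 58.1% → Compound 2
Stage II: Compound 2 239/308 = 77.6%, Drug B 227/331 = 68.6% → Compound 2
Stage IV: Compound 2 12/38 = 31.6%, Drug B 6/35 = 17.1% → Compound 2
Overall: Compound 2 310/427 = 72.6%, Drug B 305/490 = 62.2% → Compound 2
Compound 2 wins overall and in every disease group — no reversal.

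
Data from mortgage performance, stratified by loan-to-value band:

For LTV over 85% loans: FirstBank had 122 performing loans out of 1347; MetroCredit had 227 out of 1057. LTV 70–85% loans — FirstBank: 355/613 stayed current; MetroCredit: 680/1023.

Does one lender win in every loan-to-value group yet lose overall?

LTV over 85%: FirstBank 122/1347 = 9.1%, MetroCredit 227/1057 = 21.5% → MetroCredit
LTV 70–85%: FirstBank 355/613 = 57.9%, MetroCredit 680/1023 = 66.5% → MetroCredit
Overall: FirstBank 477/1960 = 24.3%, MetroCredit 907/2080 = 43.6% → MetroCredit
MetroCredit wins overall and in every loan-to-value group — no reversal.

No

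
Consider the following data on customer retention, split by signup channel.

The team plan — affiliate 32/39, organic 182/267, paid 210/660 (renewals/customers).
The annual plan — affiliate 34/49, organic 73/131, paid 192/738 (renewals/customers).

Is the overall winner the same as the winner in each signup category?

Affiliate: the team plan 32/39 = 82.1%, the annual plan 34/49 = 69.4% → the team plan
Organic: the team plan 182/267 = 68.2%, the annual plan 73/131 = 55.7% → the team plan
Paid: the team plan 210/660 = 31.8%, the annual plan 192/738 = 26.0% → the team plan
Overall: the team plan 424/966 = 43.9%, the annual plan 299/918 = 32.6% → the team plan
The team plan wins overall and in every signup group — no reversal.

Yes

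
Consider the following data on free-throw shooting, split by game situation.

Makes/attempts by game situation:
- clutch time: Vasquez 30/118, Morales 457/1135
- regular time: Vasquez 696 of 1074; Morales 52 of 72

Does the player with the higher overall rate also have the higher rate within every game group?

No

Clutch time: Vasquez 30/118 = 25.4%, Morales 457/1135 = 40.3% → Morales
Regular time: Vasquez 696/1074 = 64.8%, Morales 52/72 = 72.2% → Morales
Overall: Vasquez 726/1192 = 60.9%, Morales 509/1207 = 42.2% → Vasquez
Morales wins each game group but Vasquez wins overall — the comparison reverses. Morales's attempts skew toward clutch time, which has a lower base rate.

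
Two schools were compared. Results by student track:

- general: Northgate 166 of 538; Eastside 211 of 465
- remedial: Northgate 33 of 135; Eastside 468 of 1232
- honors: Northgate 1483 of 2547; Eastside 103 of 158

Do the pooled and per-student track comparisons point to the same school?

No

General: Northgate 166/538 = 30.9%, Eastside 211/465 = 45.4% → Eastside
Remedial: Northgate 33/135 = 24.4%, Eastside 468/1232 = 38.0% → Eastside
Honors: Northgate 1483/2547 = 58.2%, Eastside 103/158 = 65.2% → Eastside
Overall: Northgate 1682/3220 = 52.2%, Eastside 782/1855 = 42.2% → Northgate
Eastside wins each student group but Northgate wins overall — the comparison reverses. Eastside's students skew toward remedial, which has a lower base rate.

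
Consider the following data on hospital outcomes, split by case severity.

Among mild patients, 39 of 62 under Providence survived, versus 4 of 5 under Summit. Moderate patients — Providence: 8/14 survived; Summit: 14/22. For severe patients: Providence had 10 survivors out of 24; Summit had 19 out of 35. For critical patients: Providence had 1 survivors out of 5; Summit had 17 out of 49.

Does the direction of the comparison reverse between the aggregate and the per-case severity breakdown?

Mild: Providence 39/62 = 62.9%, Summit 4/5 = 80.0% → Summit
Moderate: Providence 8/14 = 57.1%, Summit 14/22 = 63.6% → Summit
Severe: Providence 10/24 = 41.7%, Summit 19/35 = 54.3% → Summit
Critical: Providence 1/5 = 20.0%, Summit 17/49 = 34.7% → Summit
Overall: Providence 58/105 = 55.2%, Summit 54/111 = 48.6% → Providence
Summit wins each case group but Providence wins overall — the comparison reverses. Summit's patients skew toward critical, which has a lower base rate.

Yes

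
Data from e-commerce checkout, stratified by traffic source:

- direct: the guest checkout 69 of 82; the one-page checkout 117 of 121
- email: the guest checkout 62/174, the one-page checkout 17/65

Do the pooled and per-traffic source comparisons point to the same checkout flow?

No

Direct: the guest checkout 69/82 = 84.1%, the one-page checkout 117/121 = 96.7% → the one-page checkout
Email: the guest checkout 62/174 = 35.6%, the one-page checkout 17/65 = 26.2% → the guest checkout
Overall: the guest checkout 131/256 = 51.2%, the one-page checkout 134/186 = 72.0% → the one-page checkout
Neither sweeps: the guest checkout wins 1 of 2 groups, the one-page checkout wins 1. The one-page checkout wins overall but not every group — no Simpson reversal.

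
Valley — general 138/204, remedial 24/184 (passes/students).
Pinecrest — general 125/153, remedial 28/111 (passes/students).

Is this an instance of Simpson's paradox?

No

General: Valley 138/204 = 67.6%, Pinecrest 125/153 = 81.7% → Pinecrest
Remedial: Valley 24/184 = 13.0%, Pinecrest 28/111 = 25.2% → Pinecrest
Overall: Valley 162/388 = 41.8%, Pinecrest 153/264 = 58.0% → Pinecrest
Pinecrest wins overall and in every student group — no reversal.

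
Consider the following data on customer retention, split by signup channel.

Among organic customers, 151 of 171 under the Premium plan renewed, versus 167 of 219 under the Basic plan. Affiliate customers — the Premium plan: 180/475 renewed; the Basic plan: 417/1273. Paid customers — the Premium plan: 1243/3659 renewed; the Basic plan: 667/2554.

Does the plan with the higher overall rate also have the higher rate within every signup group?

Yes

Organic: the Premium plan 151/171 = 88.3%, the Basic plan 167/219 = 76.3% → the Premium plan
Affiliate: the Premium plan 180/475 = 37.9%, the Basic plan 417/1273 = 32.8% → the Premium plan
Paid: the Premium plan 1243/3659 = 34.0%, the Basic plan 667/2554 = 26.1% → the Premium plan
Overall: the Premium plan 1574/4305 = 36.6%, the Basic plan 1251/4046 = 30.9% → the Premium plan
The Premium plan wins overall and in every signup group — no reversal.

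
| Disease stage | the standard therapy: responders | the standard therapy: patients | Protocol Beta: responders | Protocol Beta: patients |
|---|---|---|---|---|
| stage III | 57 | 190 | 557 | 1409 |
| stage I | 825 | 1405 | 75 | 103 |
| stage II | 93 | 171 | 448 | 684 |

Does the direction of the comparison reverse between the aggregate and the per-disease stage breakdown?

Yes

Stage III: the standard therapy 57/190 = 30.0%, Protocol Beta 557/1409 = 39.5% → Protocol Beta
Stage I: the standard therapy 825/1405 = 58.7%, Protocol Beta 75/103 = 72.8% → Protocol Beta
Stage II: the standard therapy 93/171 = 54.4%, Protocol Beta 448/684 = 65.5% → Protocol Beta
Overall: the standard therapy 975/1766 = 55.2%, Protocol Beta 1080/2196 = 49.2% → the standard therapy
Protocol Beta wins each disease group but the standard therapy wins overall — the comparison reverses. Protocol Beta's patients skew toward stage III, which has a lower base rate.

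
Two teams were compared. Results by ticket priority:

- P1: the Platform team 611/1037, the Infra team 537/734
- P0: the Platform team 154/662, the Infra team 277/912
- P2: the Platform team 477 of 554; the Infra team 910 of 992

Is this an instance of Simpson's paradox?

P1: the Platform team 611/1037 = 58.9%, the Infra team 537/734 = 73.2% → the Infra team
P0: the Platform team 154/662 = 23.3%, the Infra team 277/912 = 30.4% → the Infra team
P2: the Platform team 477/554 = 86.1%, the Infra team 910/992 = 91.7% → the Infra team
Overall: the Platform team 1242/2253 = 55.1%, the Infra team 1724/2638 = 65.4% → the Infra team
The Infra team wins overall and in every ticket group — no reversal.

No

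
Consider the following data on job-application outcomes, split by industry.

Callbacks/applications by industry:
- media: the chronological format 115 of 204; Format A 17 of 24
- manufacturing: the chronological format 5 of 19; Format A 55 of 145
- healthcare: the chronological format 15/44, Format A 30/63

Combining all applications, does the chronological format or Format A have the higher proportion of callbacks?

Media: the chronological format 115/204 = 56.4%, Format A 17/24 = 70.8% → Format A
Manufacturing: the chronological format 5/19 = 26.3%, Format A 55/145 = 37.9% → Format A
Healthcare: the chronological format 15/44 = 34.1%, Format A 30/63 = 47.6% → Format A
Overall: the chronological format 135/267 = 50.6%, Format A 102/232 = 44.0% → the chronological format
(Format A wins every industry group but the chronological format wins overall — Format A's applications skew toward the low-rate manufacturing group.)

the chronological format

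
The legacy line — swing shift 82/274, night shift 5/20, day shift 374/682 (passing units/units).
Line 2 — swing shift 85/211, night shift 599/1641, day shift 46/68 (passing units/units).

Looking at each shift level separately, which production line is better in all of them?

Swing shift: the legacy line 82/274 = 29.9%, Line 2 85/211 = 40.3% → Line 2
Night shift: the legacy line 5/20 = 25.0%, Line 2 599/1641 = 36.5% → Line 2
Day shift: the legacy line 374/682 = 54.8%, Line 2 46/68 = 67.6% → Line 2
Line 2 has the higher rate in all 3 groups.

Line 2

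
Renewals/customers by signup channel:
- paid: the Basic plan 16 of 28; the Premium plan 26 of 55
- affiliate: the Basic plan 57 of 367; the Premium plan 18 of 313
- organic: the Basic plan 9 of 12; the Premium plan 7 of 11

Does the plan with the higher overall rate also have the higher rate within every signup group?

Yes

Paid: the Basic plan 16/28 = 57.1%, the Premium plan 26/55 = 47.3% → the Basic plan
Affiliate: the Basic plan 57/367 = 15.5%, the Premium plan 18/313 = 5.8% → the Basic plan
Organic: the Basic plan 9/12 = 75.0%, the Premium plan 7/11 = 63.6% → the Basic plan
Overall: the Basic plan 82/407 = 20.1%, the Premium plan 51/379 = 13.5% → the Basic plan
The Basic plan wins overall and in every signup group — no reversal.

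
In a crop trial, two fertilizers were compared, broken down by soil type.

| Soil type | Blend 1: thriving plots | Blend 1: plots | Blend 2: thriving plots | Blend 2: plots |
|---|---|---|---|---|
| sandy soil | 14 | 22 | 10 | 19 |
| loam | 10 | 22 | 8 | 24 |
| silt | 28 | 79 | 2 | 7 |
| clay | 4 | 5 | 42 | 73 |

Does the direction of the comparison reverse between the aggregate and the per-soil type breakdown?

Yes

Sandy soil: Blend 1 14/22 = 63.6%, Blend 2 10/19 = 52.6% → Blend 1
Loam: Blend 1 10/22 = 45.5%, Blend 2 8/24 = 33.3% → Blend 1
Silt: Blend 1 28/79 = 35.4%, Blend 2 2/7 = 28.6% → Blend 1
Clay: Blend 1 4/5 = 80.0%, Blend 2 42/73 = 57.5% → Blend 1
Overall: Blend 1 56/128 = 43.8%, Blend 2 62/123 = 50.4% → Blend 2
Blend 1 wins each soil group but Blend 2 wins overall — the comparison reverses. Blend 1's plots skew toward silt, which has a lower base rate.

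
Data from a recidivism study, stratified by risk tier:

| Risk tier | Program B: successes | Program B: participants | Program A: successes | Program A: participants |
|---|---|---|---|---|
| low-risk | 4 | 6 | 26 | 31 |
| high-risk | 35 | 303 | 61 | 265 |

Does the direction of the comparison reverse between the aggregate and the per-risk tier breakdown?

Low-risk: Program B 4/6 = 66.7%, Program A 26/31 = 83.9% → Program A
High-risk: Program B 35/303 = 11.6%, Program A 61/265 = 23.0% → Program A
Overall: Program B 39/309 = 12.6%, Program A 87/296 = 29.4% → Program A
Program A wins overall and in every risk group — no reversal.

No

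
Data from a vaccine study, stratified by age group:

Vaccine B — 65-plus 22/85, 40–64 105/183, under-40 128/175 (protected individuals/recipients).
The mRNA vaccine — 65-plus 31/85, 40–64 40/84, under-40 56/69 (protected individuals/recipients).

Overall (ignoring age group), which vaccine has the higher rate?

65-plus: Vaccine B 22/85 = 25.9%, the mRNA vaccine 31/85 = 36.5% → the mRNA vaccine
40–64: Vaccine B 105/183 = 57.4%, the mRNA vaccine 40/84 = 47.6% → Vaccine B
Under-40: Vaccine B 128/175 = 73.1%, the mRNA vaccine 56/69 = 81.2% → the mRNA vaccine
Overall: Vaccine B 255/443 = 57.6%, the mRNA vaccine 127/238 = 53.4% → Vaccine B
(Neither sweeps every age group, but Vaccine B has the higher pooled rate.)

Vaccine B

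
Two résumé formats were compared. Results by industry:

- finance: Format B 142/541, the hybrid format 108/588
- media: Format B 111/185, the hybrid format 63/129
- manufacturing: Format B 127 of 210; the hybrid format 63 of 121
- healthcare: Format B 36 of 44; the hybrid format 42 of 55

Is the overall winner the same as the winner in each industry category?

Yes

Finance: Format B 142/541 = 26.2%, the hybrid format 108/588 = 18.4% → Format B
Media: Format B 111/185 = 60.0%, the hybrid format 63/129 = 48.8% → Format B
Manufacturing: Format B 127/210 = 60.5%, the hybrid format 63/121 = 52.1% → Format B
Healthcare: Format B 36/44 = 81.8%, the hybrid format 42/55 = 76.4% → Format B
Overall: Format B 416/980 = 42.4%, the hybrid format 276/893 = 30.9% → Format B
Format B wins overall and in every industry group — no reversal.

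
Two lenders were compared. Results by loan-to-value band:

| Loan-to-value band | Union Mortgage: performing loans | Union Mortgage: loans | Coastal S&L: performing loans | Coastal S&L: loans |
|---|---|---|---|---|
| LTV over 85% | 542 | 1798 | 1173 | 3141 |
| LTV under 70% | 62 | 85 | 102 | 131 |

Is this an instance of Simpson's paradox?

No

LTV over 85%: Union Mortgage 542/1798 = 30.1%, Coastal S&L 1173/3141 = 37.3% → Coastal S&L
LTV under 70%: Union Mortgage 62/85 = 72.9%, Coastal S&L 102/131 = 77.9% → Coastal S&L
Overall: Union Mortgage 604/1883 = 32.1%, Coastal S&L 1275/3272 = 39.0% → Coastal S&L
Coastal S&L wins overall and in every loan-to-value group — no reversal.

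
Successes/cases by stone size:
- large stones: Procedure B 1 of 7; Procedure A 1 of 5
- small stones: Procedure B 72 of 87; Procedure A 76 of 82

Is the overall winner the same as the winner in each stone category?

Yes

Large stones: Procedure B 1/7 = 14.3%, Procedure A 1/5 = 20.0% → Procedure A
Small stones: Procedure B 72/87 = 82.8%, Procedure A 76/82 = 92.7% → Procedure A
Overall: Procedure B 73/94 = 77.7%, Procedure A 77/87 = 88.5% → Procedure A
Procedure A wins overall and in every stone group — no reversal.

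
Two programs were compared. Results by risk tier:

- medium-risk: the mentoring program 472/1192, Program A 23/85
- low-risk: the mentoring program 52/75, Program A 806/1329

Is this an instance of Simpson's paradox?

Yes

Medium-risk: the mentoring program 472/1192 = 39.6%, Program A 23/85 = 27.1% → the mentoring program
Low-risk: the mentoring program 52/75 = 69.3%, Program A 806/1329 = 60.6% → the mentoring program
Overall: the mentoring program 524/1267 = 41.4%, Program A 829/1414 = 58.6% → Program A
The mentoring program wins each risk group but Program A wins overall — the comparison reverses. The mentoring program's participants skew toward medium-risk, which has a lower base rate.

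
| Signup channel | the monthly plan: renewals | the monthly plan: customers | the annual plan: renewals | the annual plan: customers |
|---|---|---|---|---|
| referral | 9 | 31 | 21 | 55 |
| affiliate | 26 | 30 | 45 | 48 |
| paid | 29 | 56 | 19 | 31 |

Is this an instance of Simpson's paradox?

Referral: the monthly plan 9/31 = 29.0%, the annual plan 21/55 = 38.2% → the annual plan
Affiliate: the monthly plan 26/30 = 86.7%, the annual plan 45/48 = 93.8% → the annual plan
Paid: the monthly plan 29/56 = 51.8%, the annual plan 19/31 = 61.3% → the annual plan
Overall: the monthly plan 64/117 = 54.7%, the annual plan 85/134 = 63.4% → the annual plan
The annual plan wins overall and in every signup group — no reversal.

No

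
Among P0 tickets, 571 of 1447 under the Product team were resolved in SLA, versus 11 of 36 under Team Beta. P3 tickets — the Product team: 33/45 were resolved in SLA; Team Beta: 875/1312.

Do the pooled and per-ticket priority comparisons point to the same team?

No

P0: the Product team 571/1447 = 39.5%, Team Beta 11/36 = 30.6% → the Product team
P3: the Product team 33/45 = 73.3%, Team Beta 875/1312 = 66.7% → the Product team
Overall: the Product team 604/1492 = 40.5%, Team Beta 886/1348 = 65.7% → Team Beta
The Product team wins each ticket group but Team Beta wins overall — the comparison reverses. The Product team's tickets skew toward P0, which has a lower base rate.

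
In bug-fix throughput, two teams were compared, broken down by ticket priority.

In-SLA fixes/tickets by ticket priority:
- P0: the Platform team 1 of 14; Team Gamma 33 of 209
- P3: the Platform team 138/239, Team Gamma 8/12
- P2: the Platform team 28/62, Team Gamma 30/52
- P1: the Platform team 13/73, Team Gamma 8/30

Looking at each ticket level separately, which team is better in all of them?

P0: the Platform team 1/14 = 7.1%, Team Gamma 33/209 = 15.8% → Team Gamma
P3: the Platform team 138/239 = 57.7%, Team Gamma 8/12 = 66.7% → Team Gamma
P2: the Platform team 28/62 = 45.2%, Team Gamma 30/52 = 57.7% → Team Gamma
P1: the Platform team 13/73 = 17.8%, Team Gamma 8/30 = 26.7% → Team Gamma
Team Gamma has the higher rate in all 4 groups.

Team Gamma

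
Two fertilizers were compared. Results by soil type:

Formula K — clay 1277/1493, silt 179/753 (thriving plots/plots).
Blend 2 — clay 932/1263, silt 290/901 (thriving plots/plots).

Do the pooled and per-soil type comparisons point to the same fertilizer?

No

Clay: Formula K 1277/1493 = 85.5%, Blend 2 932/1263 = 73.8% → Formula K
Silt: Formula K 179/753 = 23.8%, Blend 2 290/901 = 32.2% → Blend 2
Overall: Formula K 1456/2246 = 64.8%, Blend 2 1222/2164 = 56.5% → Formula K
Neither sweeps: Formula K wins 1 of 2 groups, Blend 2 wins 1. Formula K wins overall but not every group — no Simpson reversal.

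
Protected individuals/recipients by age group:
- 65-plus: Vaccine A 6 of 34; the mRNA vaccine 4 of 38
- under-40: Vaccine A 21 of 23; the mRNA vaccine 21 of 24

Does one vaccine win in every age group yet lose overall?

No

65-plus: Vaccine A 6/34 = 17.6%, the mRNA vaccine 4/38 = 10.5% → Vaccine A
Under-40: Vaccine A 21/23 = 91.3%, the mRNA vaccine 21/24 = 87.5% → Vaccine A
Overall: Vaccine A 27/57 = 47.4%, the mRNA vaccine 25/62 = 40.3% → Vaccine A
Vaccine A wins overall and in every age group — no reversal.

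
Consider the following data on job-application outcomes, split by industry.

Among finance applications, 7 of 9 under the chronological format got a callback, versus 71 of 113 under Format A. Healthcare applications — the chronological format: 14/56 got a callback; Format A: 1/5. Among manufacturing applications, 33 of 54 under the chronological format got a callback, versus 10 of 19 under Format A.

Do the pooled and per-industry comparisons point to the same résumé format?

Finance: the chronological format 7/9 = 77.8%, Format A 71/113 = 62.8% → the chronological format
Healthcare: the chronological format 14/56 = 25.0%, Format A 1/5 = 20.0% → the chronological format
Manufacturing: the chronological format 33/54 = 61.1%, Format A 10/19 = 52.6% → the chronological format
Overall: the chronological format 54/119 = 45.4%, Format A 82/137 = 59.9% → Format A
The chronological format wins each industry group but Format A wins overall — the comparison reverses. The chronological format's applications skew toward healthcare, which has a lower base rate.

No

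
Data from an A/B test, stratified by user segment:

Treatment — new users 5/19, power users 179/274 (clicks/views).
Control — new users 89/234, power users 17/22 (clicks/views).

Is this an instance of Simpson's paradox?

Yes

New users: Treatment 5/19 = 26.3%, Control 89/234 = 38.0% → Control
Power users: Treatment 179/274 = 65.3%, Control 17/22 = 77.3% → Control
Overall: Treatment 184/293 = 62.8%, Control 106/256 = 41.4% → Treatment
Control wins each user group but Treatment wins overall — the comparison reverses. Control's views skew toward new users, which has a lower base rate.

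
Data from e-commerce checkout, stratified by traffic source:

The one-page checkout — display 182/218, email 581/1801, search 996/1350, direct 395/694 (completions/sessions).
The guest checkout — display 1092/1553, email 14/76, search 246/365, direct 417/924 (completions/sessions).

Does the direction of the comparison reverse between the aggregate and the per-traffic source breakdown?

Display: the one-page checkout 182/218 = 83.5%, the guest checkout 1092/1553 = 70.3% → the one-page checkout
Email: the one-page checkout 581/1801 = 32.3%, the guest checkout 14/76 = 18.4% → the one-page checkout
Search: the one-page checkout 996/1350 = 73.8%, the guest checkout 246/365 = 67.4% → the one-page checkout
Direct: the one-page checkout 395/694 = 56.9%, the guest checkout 417/924 = 45.1% → the one-page checkout
Overall: the one-page checkout 2154/4063 = 53.0%, the guest checkout 1769/2918 = 60.6% → the guest checkout
The one-page checkout wins each traffic group but the guest checkout wins overall — the comparison reverses. The one-page checkout's sessions skew toward email, which has a lower base rate.

Yes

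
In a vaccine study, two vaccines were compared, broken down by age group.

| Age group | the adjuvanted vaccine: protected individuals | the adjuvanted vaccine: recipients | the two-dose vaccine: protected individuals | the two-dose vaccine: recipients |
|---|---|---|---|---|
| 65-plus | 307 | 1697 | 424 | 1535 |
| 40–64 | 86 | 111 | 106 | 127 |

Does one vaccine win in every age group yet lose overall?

65-plus: the adjuvanted vaccine 307/1697 = 18.1%, the two-dose vaccine 424/1535 = 27.6% → the two-dose vaccine
40–64: the adjuvanted vaccine 86/111 = 77.5%, the two-dose vaccine 106/127 = 83.5% → the two-dose vaccine
Overall: the adjuvanted vaccine 393/1808 = 21.7%, the two-dose vaccine 530/1662 = 31.9% → the two-dose vaccine
The two-dose vaccine wins overall and in every age group — no reversal.

No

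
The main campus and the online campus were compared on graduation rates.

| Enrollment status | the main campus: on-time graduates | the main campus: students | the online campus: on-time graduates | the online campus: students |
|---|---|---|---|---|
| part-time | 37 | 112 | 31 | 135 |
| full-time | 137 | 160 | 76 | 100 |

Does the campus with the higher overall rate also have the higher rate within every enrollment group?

Part-time: the main campus 37/112 = 33.0%, the online campus 31/135 = 23.0% → the main campus
Full-time: the main campus 137/160 = 85.6%, the online campus 76/100 = 76.0% → the main campus
Overall: the main campus 174/272 = 64.0%, the online campus 107/235 = 45.5% → the main campus
The main campus wins overall and in every enrollment group — no reversal.

Yes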